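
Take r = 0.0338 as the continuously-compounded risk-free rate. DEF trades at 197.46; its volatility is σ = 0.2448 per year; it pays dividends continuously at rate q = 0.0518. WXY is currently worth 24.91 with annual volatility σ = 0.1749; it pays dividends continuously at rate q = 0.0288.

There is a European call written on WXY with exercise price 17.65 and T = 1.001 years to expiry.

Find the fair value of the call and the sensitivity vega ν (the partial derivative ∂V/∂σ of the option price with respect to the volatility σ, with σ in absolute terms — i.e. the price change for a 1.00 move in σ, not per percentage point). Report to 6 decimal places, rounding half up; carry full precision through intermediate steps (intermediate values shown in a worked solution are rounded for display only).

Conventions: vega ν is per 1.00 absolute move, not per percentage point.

σ√T = 0.1749·√1.001 = 0.174987
d₁ = (ln(S/K) + (r−q+σ²/2)T) / (σ√T) = (ln(24.91/17.65) + (0.0338−0.0288+0.1749²/2)·1.001) / 0.174987 = (0.344534 + 0.020315) / 0.174987 = 2.085000
d₂ = d₁ − σ√T = 2.085000 − 0.174987 = 1.910013
e^{−rT} = 0.966732
e^{−qT} = 0.971583
N(d₁) = 0.981465,  N(d₂) = 0.971934
Call price V = S·e^{−qT}·N(d₁) − K·e^{−rT}·N(d₂) = 23.753550 − 16.583941 = 7.169608
φ(d₁) = (1/√(2π))·e^{−d₁²/2} = 0.045386
ν = S·e^{−qT}·φ(d₁)·√T = 1.098987

price = 7.169608
ν = 1.098987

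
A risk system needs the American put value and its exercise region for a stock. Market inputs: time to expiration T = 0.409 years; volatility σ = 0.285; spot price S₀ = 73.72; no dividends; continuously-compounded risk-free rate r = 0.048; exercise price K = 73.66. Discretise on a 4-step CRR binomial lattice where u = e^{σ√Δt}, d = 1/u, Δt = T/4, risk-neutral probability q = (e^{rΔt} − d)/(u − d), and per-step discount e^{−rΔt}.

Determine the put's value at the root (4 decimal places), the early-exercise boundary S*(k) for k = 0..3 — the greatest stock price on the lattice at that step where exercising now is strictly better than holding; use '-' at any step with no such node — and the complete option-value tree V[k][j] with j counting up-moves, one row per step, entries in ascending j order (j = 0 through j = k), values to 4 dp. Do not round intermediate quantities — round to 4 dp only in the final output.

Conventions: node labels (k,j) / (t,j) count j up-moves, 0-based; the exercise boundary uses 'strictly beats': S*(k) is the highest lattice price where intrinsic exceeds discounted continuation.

params: Δt=0.10225 u=1.09541 d=0.91290 q=0.50419 e^(-rΔt)=0.99510
t_4 payoffs: 22.4599 12.2233 0.0000 0.0000 0.0000
t_3: node(3,0) S=56.0853 payoff=17.5747 vs cont=17.2140 → 17.5747 [stop]  node(3,1) S=67.2987 payoff=6.3613 vs cont=6.0308 → 6.3613 [stop]  node(3,2) S=80.7540 payoff=0.0000 vs cont=0.0000 → 0.0000 [wait]  node(3,3) S=96.8994 payoff=0.0000 vs cont=0.0000 → 0.0000 [wait]  ⇒ S*(3)=67.2987
t_2: node(2,0) S=61.4367 payoff=12.2233 vs cont=11.8626 → 12.2233 [stop]  node(2,1) S=73.7200 payoff=0.0000 vs cont=3.1386 → 3.1386 [wait]  node(2,2) S=88.4591 payoff=0.0000 vs cont=0.0000 → 0.0000 [wait]  ⇒ S*(2)=61.4367
t_1: node(1,0) S=67.2987 payoff=6.3613 vs cont=7.6054 → 7.6054 [wait]  node(1,1) S=80.7540 payoff=0.0000 vs cont=1.5485 → 1.5485 [wait]  ⇒ S*(1)=-
t_0: node(0,0) S=73.7200 payoff=0.0000 vs cont=4.5293 → 4.5293 [wait]  ⇒ S*(0)=-

price = 4.5293
boundary = - - 61.4367 67.2987
tree:
4.5293
7.6054 1.5485
12.2233 3.1386 0.0000
17.5747 6.3613 0.0000 0.0000
22.4599 12.2233 0.0000 0.0000 0.0000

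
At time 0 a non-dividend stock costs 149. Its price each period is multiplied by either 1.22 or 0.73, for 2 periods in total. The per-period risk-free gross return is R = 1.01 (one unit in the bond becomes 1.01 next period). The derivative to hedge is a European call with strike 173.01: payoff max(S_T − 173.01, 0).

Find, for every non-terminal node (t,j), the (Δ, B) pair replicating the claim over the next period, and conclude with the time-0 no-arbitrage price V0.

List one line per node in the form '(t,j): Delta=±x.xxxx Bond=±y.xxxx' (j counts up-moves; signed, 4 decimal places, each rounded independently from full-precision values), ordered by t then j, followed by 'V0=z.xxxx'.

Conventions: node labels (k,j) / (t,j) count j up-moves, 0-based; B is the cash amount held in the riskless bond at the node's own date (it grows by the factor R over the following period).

Risk-neutral probability p* = (R−d)/(u−d) = (1.01−0.73)/(1.22−0.73) = 0.5714.
Expiry values: V(2,0)=0.0000, V(2,1)=0.0000, V(2,2)=48.7616
(1,0): S=108.7700. Δ = (V_up−V_dn)/(S_up−S_dn) = (0.0000−0.0000)/(132.6994−79.4021) = 0.0000. V = [p*·0.0000 + (1−p*)·0.0000]/1.01 = 0.0000. B = V − Δ·S = 0.0000.
(1,1): S=181.7800. Δ = (V_up−V_dn)/(S_up−S_dn) = (48.7616−0.0000)/(221.7716−132.6994) = 0.5474. V = [p*·48.7616 + (1−p*)·0.0000]/1.01 = 27.5879. B = V − Δ·S = -71.9256.
(0,0): S=149.0000. Δ = (V_up−V_dn)/(S_up−S_dn) = (27.5879−0.0000)/(181.7800−108.7700) = 0.3779. V = [p*·27.5879 + (1−p*)·0.0000]/1.01 = 15.6084. B = V − Δ·S = -40.6934.
Sanity check at the root: Δ(0,0)·S0 + B(0,0) reproduces V0 = 15.6084.

(0,0): Delta=0.3779 Bond=-40.6934
(1,0): Delta=0.0000 Bond=0.0000
(1,1): Delta=0.5474 Bond=-71.9256
V0=15.6084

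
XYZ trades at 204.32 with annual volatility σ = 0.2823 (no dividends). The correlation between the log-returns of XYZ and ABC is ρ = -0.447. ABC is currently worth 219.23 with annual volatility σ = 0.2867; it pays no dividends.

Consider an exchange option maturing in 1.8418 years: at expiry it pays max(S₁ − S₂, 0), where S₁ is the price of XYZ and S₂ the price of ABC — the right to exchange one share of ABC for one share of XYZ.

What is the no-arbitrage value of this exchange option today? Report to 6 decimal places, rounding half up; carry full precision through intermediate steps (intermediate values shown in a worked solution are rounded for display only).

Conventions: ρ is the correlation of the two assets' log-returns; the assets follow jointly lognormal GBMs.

exchange price = 47.358761

σ_eff = √(σ₁² + σ₂² − 2ρσ₁σ₂) = √(0.2823² + 0.2867² − 2·-0.447·0.2823·0.2867) = 0.483990
d₁ = (ln(S₁/S₂) + (q₂ − q₁ + σ_eff²/2)T) / (σ_eff√T) = (ln(204.32/219.23) + (0.0 − 0.0 + 0.117123)·1.8418) / 0.656837 = 0.221187
d₂ = d₁ − σ_eff√T = 0.221187 − 0.656837 = -0.435651
N(d₁) = 0.587526,  N(d₂) = 0.331545
V = S₁·e^{−q₁T}·N(d₁) − S₂·e^{−q₂T}·N(d₂) = 120.043393 − 72.684633 = 47.358761
Key observation: pricing in ABC-units makes this a unit-strike call on the ratio S₁/S₂ — the risk-free rate cancels and cannot affect the value.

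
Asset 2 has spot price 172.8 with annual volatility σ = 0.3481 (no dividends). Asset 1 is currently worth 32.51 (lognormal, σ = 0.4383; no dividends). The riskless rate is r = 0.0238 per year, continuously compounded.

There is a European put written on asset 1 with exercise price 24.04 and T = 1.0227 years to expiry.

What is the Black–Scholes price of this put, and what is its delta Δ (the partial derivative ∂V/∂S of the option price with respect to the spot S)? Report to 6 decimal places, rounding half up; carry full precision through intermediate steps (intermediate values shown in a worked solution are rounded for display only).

price = 1.622264
Δ = -0.169161

σ√T = 0.4383·√1.0227 = 0.443247
d₁ = (ln(S/K) + (r+σ²/2)T) / (σ√T) = (ln(32.51/24.04) + (0.0238+0.4383²/2)·1.0227) / 0.443247 = (0.301829 + 0.122574) / 0.443247 = 0.957486
d₂ = d₁ − σ√T = 0.957486 − 0.443247 = 0.514240
e^{−rT} = 0.975954
N(−d₁) = 0.169161,  N(−d₂) = 0.303542
Put price V = K·e^{−rT}·N(−d₂) − S·N(−d₁) = 7.121685 − 5.499422 = 1.622264
Δ = −N(−d₁) = -0.169161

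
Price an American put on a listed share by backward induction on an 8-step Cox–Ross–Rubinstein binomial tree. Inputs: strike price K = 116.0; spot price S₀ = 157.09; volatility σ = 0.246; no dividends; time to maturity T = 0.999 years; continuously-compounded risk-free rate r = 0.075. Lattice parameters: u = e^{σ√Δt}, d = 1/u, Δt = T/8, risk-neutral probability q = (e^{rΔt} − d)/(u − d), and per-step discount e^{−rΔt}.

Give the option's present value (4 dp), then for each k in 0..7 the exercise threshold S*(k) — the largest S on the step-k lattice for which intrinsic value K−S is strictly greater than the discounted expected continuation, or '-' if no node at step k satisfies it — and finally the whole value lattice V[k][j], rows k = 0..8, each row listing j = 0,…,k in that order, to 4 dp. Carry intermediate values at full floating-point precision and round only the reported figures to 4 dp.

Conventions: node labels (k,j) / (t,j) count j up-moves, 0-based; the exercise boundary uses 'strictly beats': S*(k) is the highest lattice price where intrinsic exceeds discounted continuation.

price = 0.9637
boundary = - - - - - - 93.2454 101.7141
tree:
0.9637
1.7395 0.2993
3.0839 0.5891 0.0499
5.3485 1.1489 0.1078 0.0000
9.0228 2.2150 0.2326 0.0000 0.0000
14.6834 4.2094 0.5020 0.0000 0.0000 0.0000
22.7546 7.8522 1.0836 0.0000 0.0000 0.0000 0.0000
30.5181 14.2859 2.3388 0.0000 0.0000 0.0000 0.0000 0.0000
37.6353 22.7546 5.0481 0.0000 0.0000 0.0000 0.0000 0.0000 0.0000

Δt=0.12487, u=1.09082, d=0.91674, q=0.53233, disc=e^(-rΔt)=0.99068
k=8 terminal: V=max(K-S,0) → 37.6353 22.7546 5.0481 0.0000 0.0000 0.0000 0.0000 0.0000 0.0000
k=7: j=0 S=85.4819 intr=30.5181 cont=29.4368 V=30.5181[EX]; j=1 S=101.7141 intr=14.2859 cont=13.2046 V=14.2859[EX]; j=2 S=121.0286 intr=0.0000 cont=2.3388 V=2.3388[hold]; j=3 S=144.0108 intr=0.0000 cont=0.0000 V=0.0000[hold]; j=4 S=171.3571 intr=0.0000 cont=0.0000 V=0.0000[hold]; j=5 S=203.8962 intr=0.0000 cont=0.0000 V=0.0000[hold]; j=6 S=242.6141 intr=0.0000 cont=0.0000 V=0.0000[hold]; j=7 S=288.6842 intr=0.0000 cont=0.0000 V=0.0000[hold]  S*(7)=101.7141
k=6: j=0 S=93.2454 intr=22.7546 cont=21.6732 V=22.7546[EX]; j=1 S=110.9519 intr=5.0481 cont=7.8522 V=7.8522[hold]; j=2 S=132.0206 intr=0.0000 cont=1.0836 V=1.0836[hold]; j=3 S=157.0900 intr=0.0000 cont=0.0000 V=0.0000[hold]; j=4 S=186.9199 intr=0.0000 cont=0.0000 V=0.0000[hold]; j=5 S=222.4142 intr=0.0000 cont=0.0000 V=0.0000[hold]; j=6 S=264.6485 intr=0.0000 cont=0.0000 V=0.0000[hold]  S*(6)=93.2454
k=5: j=0 S=101.7141 intr=14.2859 cont=14.6834 V=14.6834[hold]; j=1 S=121.0286 intr=0.0000 cont=4.2094 V=4.2094[hold]; j=2 S=144.0108 intr=0.0000 cont=0.5020 V=0.5020[hold]; j=3 S=171.3571 intr=0.0000 cont=0.0000 V=0.0000[hold]; j=4 S=203.8962 intr=0.0000 cont=0.0000 V=0.0000[hold]; j=5 S=242.6141 intr=0.0000 cont=0.0000 V=0.0000[hold]  S*(5)=-
k=4: j=0 S=110.9519 intr=5.0481 cont=9.0228 V=9.0228[hold]; j=1 S=132.0206 intr=0.0000 cont=2.2150 V=2.2150[hold]; j=2 S=157.0900 intr=0.0000 cont=0.2326 V=0.2326[hold]; j=3 S=186.9199 intr=0.0000 cont=0.0000 V=0.0000[hold]; j=4 S=222.4142 intr=0.0000 cont=0.0000 V=0.0000[hold]  S*(4)=-
k=3: j=0 S=121.0286 intr=0.0000 cont=5.3485 V=5.3485[hold]; j=1 S=144.0108 intr=0.0000 cont=1.1489 V=1.1489[hold]; j=2 S=171.3571 intr=0.0000 cont=0.1078 V=0.1078[hold]; j=3 S=203.8962 intr=0.0000 cont=0.0000 V=0.0000[hold]  S*(3)=-
k=2: j=0 S=132.0206 intr=0.0000 cont=3.0839 V=3.0839[hold]; j=1 S=157.0900 intr=0.0000 cont=0.5891 V=0.5891[hold]; j=2 S=186.9199 intr=0.0000 cont=0.0499 V=0.0499[hold]  S*(2)=-
k=1: j=0 S=144.0108 intr=0.0000 cont=1.7395 V=1.7395[hold]; j=1 S=171.3571 intr=0.0000 cont=0.2993 V=0.2993[hold]  S*(1)=-
k=0: j=0 S=157.0900 intr=0.0000 cont=0.9637 V=0.9637[hold]  S*(0)=-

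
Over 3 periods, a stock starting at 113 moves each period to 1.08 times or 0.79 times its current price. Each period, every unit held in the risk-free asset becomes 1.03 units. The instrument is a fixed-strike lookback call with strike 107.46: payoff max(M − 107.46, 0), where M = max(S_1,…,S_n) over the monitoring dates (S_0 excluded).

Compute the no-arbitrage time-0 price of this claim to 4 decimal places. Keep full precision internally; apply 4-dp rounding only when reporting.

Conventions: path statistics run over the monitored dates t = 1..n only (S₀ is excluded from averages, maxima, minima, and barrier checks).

Risk-neutral up-probability p* = (R−d)/(u−d) = (1.03−0.79)/(1.08−0.79) = 0.8276; the claim prices as the p*-weighted sum of path payoffs discounted by R^3.
Enumerate all 2^3 = 8 price paths (U = up ×1.08, D = down ×0.79); each path with k up-moves has probability p*^k·(1−p*)^(3−k).
DDD: M=89.2700, payoff=0.0000, prob=0.005125
UDD: M=122.0400, payoff=14.5800, prob=0.024601
DUD: M=96.4116, payoff=0.0000, prob=0.024601
UUD: M=131.8032, payoff=24.3432, prob=0.118086
DDU: M=89.2700, payoff=0.0000, prob=0.024601
UDU: M=122.0400, payoff=14.5800, prob=0.118086
DUU: M=104.1245, payoff=0.0000, prob=0.118086
UUU: M=142.3475, payoff=34.8875, prob=0.566813
Price = Σ prob·payoff / R^3 = 24.729633 / 1.092727 = 22.6311

price = 22.6311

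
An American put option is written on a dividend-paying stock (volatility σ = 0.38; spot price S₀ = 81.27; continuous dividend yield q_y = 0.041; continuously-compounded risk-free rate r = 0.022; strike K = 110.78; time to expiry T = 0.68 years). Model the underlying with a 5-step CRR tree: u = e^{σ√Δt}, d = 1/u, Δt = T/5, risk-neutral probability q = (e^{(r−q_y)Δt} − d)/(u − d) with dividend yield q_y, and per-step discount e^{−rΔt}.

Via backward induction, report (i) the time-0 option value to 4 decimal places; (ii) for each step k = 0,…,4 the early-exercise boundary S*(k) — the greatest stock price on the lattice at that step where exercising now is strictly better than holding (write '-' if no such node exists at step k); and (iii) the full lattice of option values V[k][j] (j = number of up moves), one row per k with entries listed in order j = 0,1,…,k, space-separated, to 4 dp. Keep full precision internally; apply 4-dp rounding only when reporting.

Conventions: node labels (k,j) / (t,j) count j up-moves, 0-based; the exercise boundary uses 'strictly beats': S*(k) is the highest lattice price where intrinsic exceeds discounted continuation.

price = 32.6381
boundary = - - - 53.3762 46.3967
tree:
32.6381
40.9505 22.9300
49.4405 31.0850 13.3458
57.4038 40.2594 20.3375 5.0875
64.3833 49.3848 29.6309 9.3773 0.0000
70.4502 57.4038 40.1369 17.2844 0.0000 0.0000

params: Δt=0.13600 u=1.15043 d=0.86924 q=0.45585 e^(-rΔt)=0.99701
t_5 payoffs: 70.4502 57.4038 40.1369 17.2844 0.0000 0.0000
t_4: node(4,0) S=46.3967 payoff=64.3833 vs cont=64.3103 → 64.3833 [stop]  node(4,1) S=61.4057 payoff=49.3743 vs cont=49.3848 → 49.3848 [wait]  node(4,2) S=81.2700 payoff=29.5100 vs cont=29.6309 → 29.6309 [wait]  node(4,3) S=107.5602 payoff=3.2198 vs cont=9.3773 → 9.3773 [wait]  node(4,4) S=142.3552 payoff=0.0000 vs cont=0.0000 → 0.0000 [wait]  ⇒ S*(4)=46.3967
t_3: node(3,0) S=53.3762 payoff=57.4038 vs cont=57.3744 → 57.4038 [stop]  node(3,1) S=70.6431 payoff=40.1369 vs cont=40.2594 → 40.2594 [wait]  node(3,2) S=93.4956 payoff=17.2844 vs cont=20.3375 → 20.3375 [wait]  node(3,3) S=123.7407 payoff=0.0000 vs cont=5.0875 → 5.0875 [wait]  ⇒ S*(3)=53.3762
t_2: node(2,0) S=61.4057 payoff=49.3743 vs cont=49.4405 → 49.4405 [wait]  node(2,1) S=81.2700 payoff=29.5100 vs cont=31.0850 → 31.0850 [wait]  node(2,2) S=107.5602 payoff=3.2198 vs cont=13.3458 → 13.3458 [wait]  ⇒ S*(2)=-
t_1: node(1,0) S=70.6431 payoff=40.1369 vs cont=40.9505 → 40.9505 [wait]  node(1,1) S=93.4956 payoff=17.2844 vs cont=22.9300 → 22.9300 [wait]  ⇒ S*(1)=-
t_0: node(0,0) S=81.2700 payoff=29.5100 vs cont=32.6381 → 32.6381 [wait]  ⇒ S*(0)=-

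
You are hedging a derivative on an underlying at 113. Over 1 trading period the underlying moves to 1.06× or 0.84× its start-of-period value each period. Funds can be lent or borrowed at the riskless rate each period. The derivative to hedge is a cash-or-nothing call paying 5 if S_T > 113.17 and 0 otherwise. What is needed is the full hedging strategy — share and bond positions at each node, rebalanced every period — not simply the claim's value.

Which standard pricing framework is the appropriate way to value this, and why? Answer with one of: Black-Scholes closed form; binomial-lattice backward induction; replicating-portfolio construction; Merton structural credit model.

Key observation: the deliverable is the dynamic trading strategy on the 1-step tree (spot 113, moves 1.06 and 0.84), so the valuation must go through the node-by-node replicating-portfolio solve.

framework: replicating-portfolio construction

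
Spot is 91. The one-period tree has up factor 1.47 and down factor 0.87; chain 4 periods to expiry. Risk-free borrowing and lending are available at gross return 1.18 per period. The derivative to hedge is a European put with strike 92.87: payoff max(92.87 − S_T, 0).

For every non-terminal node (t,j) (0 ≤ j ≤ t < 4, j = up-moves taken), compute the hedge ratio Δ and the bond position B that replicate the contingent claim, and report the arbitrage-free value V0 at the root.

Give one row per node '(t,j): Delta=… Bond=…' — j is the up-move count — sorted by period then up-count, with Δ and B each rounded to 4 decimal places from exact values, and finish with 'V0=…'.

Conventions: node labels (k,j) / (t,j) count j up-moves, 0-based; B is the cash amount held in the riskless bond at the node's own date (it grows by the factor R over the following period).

The replicating-portfolio and risk-neutral prices coincide; use p* = (1.18−0.87)/(1.47−0.87) = 0.5167 for the latter.
Expiry values: V(4,0)=40.7363, V(4,1)=4.7821, V(4,2)=0.0000, V(4,3)=0.0000, V(4,4)=0.0000
Node (3,0) S=59.9238: V=(p*·4.7821+(1−p*)·40.7363)/1.18=18.7796; Δ=(4.7821−40.7363)/(88.0879−52.1337)=-1.0000; B=V−Δ·S=78.7034
Node (3,1) S=101.2505: V=(p*·0.0000+(1−p*)·4.7821)/1.18=1.9588; Δ=(0.0000−4.7821)/(148.8383−88.0879)=-0.0787; B=V−Δ·S=9.9288
Node (3,2) S=171.0785: V=(p*·0.0000+(1−p*)·0.0000)/1.18=0.0000; Δ=(0.0000−0.0000)/(251.4853−148.8383)=0.0000; B=V−Δ·S=0.0000
Node (3,3) S=289.0636: V=(p*·0.0000+(1−p*)·0.0000)/1.18=0.0000; Δ=(0.0000−0.0000)/(424.9235−251.4853)=0.0000; B=V−Δ·S=0.0000
Node (2,0) S=68.8779: V=(p*·1.9588+(1−p*)·18.7796)/1.18=8.5499; Δ=(1.9588−18.7796)/(101.2505−59.9238)=-0.4070; B=V−Δ·S=36.5846
Node (2,1) S=116.3799: V=(p*·0.0000+(1−p*)·1.9588)/1.18=0.8023; Δ=(0.0000−1.9588)/(171.0785−101.2505)=-0.0281; B=V−Δ·S=4.0669
Node (2,2) S=196.6419: V=(p*·0.0000+(1−p*)·0.0000)/1.18=0.0000; Δ=(0.0000−0.0000)/(289.0636−171.0785)=0.0000; B=V−Δ·S=0.0000
Node (1,0) S=79.1700: V=(p*·0.8023+(1−p*)·8.5499)/1.18=3.8534; Δ=(0.8023−8.5499)/(116.3799−68.8779)=-0.1631; B=V−Δ·S=16.7659
Node (1,1) S=133.7700: V=(p*·0.0000+(1−p*)·0.8023)/1.18=0.3286; Δ=(0.0000−0.8023)/(196.6419−116.3799)=-0.0100; B=V−Δ·S=1.6658
Node (0,0) S=91.0000: V=(p*·0.3286+(1−p*)·3.8534)/1.18=1.7222; Δ=(0.3286−3.8534)/(133.7700−79.1700)=-0.0646; B=V−Δ·S=7.5968
Sanity check at the root: Δ(0,0)·S0 + B(0,0) reproduces V0 = 1.7222.

(0,0): Delta=-0.0646 Bond=7.5968
(1,0): Delta=-0.1631 Bond=16.7659
(1,1): Delta=-0.0100 Bond=1.6658
(2,0): Delta=-0.4070 Bond=36.5846
(2,1): Delta=-0.0281 Bond=4.0669
(2,2): Delta=0.0000 Bond=0.0000
(3,0): Delta=-1.0000 Bond=78.7034
(3,1): Delta=-0.0787 Bond=9.9288
(3,2): Delta=0.0000 Bond=0.0000
(3,3): Delta=0.0000 Bond=0.0000
V0=1.7222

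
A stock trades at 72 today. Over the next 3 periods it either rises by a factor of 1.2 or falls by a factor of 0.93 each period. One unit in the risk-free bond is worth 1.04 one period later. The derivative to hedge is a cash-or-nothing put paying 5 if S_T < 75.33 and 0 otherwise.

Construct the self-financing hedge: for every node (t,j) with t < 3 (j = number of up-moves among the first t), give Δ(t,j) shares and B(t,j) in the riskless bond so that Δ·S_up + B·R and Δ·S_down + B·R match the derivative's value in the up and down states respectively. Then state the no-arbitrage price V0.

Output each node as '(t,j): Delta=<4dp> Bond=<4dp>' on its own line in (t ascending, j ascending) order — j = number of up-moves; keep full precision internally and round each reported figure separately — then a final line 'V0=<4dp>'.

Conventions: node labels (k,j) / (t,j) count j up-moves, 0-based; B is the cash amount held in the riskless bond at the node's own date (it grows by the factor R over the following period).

Under the risk-neutral measure, an up-move has probability p* = (R−d)/(u−d) = 0.4074 and values discount at R = 1.04.
Expiry values: V(3,0)=5.0000, V(3,1)=5.0000, V(3,2)=0.0000, V(3,3)=0.0000
Node (2,0) S=62.2728: V=(p*·5.0000+(1−p*)·5.0000)/1.04=4.8077; Δ=(5.0000−5.0000)/(74.7274−57.9137)=0.0000; B=V−Δ·S=4.8077
Node (2,1) S=80.3520: V=(p*·0.0000+(1−p*)·5.0000)/1.04=2.8490; Δ=(0.0000−5.0000)/(96.4224−74.7274)=-0.2305; B=V−Δ·S=21.3675
Node (2,2) S=103.6800: V=(p*·0.0000+(1−p*)·0.0000)/1.04=0.0000; Δ=(0.0000−0.0000)/(124.4160−96.4224)=0.0000; B=V−Δ·S=0.0000
Node (1,0) S=66.9600: V=(p*·2.8490+(1−p*)·4.8077)/1.04=3.8555; Δ=(2.8490−4.8077)/(80.3520−62.2728)=-0.1083; B=V−Δ·S=11.1099
Node (1,1) S=86.4000: V=(p*·0.0000+(1−p*)·2.8490)/1.04=1.6234; Δ=(0.0000−2.8490)/(103.6800−80.3520)=-0.1221; B=V−Δ·S=12.1752
Node (0,0) S=72.0000: V=(p*·1.6234+(1−p*)·3.8555)/1.04=2.8328; Δ=(1.6234−3.8555)/(86.4000−66.9600)=-0.1148; B=V−Δ·S=11.0999
As a check, the time-0 holding Δ(0,0)·S0 + B(0,0) comes to 2.8328 — exactly V0.

(0,0): Delta=-0.1148 Bond=11.0999
(1,0): Delta=-0.1083 Bond=11.1099
(1,1): Delta=-0.1221 Bond=12.1752
(2,0): Delta=0.0000 Bond=4.8077
(2,1): Delta=-0.2305 Bond=21.3675
(2,2): Delta=0.0000 Bond=0.0000
V0=2.8328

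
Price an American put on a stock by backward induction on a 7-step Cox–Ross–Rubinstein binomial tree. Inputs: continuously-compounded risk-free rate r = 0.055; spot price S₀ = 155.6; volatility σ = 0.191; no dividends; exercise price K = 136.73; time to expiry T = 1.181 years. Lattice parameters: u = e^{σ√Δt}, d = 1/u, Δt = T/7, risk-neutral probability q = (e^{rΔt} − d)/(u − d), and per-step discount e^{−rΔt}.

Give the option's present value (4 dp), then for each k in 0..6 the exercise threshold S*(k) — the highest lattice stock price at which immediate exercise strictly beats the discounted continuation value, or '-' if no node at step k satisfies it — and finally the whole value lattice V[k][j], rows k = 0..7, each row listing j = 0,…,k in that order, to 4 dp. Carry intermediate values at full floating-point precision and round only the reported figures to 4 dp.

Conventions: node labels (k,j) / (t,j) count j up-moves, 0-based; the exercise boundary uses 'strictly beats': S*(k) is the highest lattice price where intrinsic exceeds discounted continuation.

price = 3.0541
boundary = - - - - 113.6902 105.1117 113.6902
tree:
3.0541
5.3141 1.1797
8.9930 2.2689 0.2713
14.7047 4.2779 0.5950 0.0000
23.0398 7.8512 1.3048 0.0000 0.0000
31.6183 13.8619 2.8615 0.0000 0.0000 0.0000
39.5494 23.0398 6.2751 0.0000 0.0000 0.0000 0.0000
46.8821 31.6183 13.7613 0.0000 0.0000 0.0000 0.0000 0.0000

Δt=0.16871, u=1.08161, d=0.92455, q=0.53975, disc=e^(-rΔt)=0.99076
k=7 terminal: V=max(K-S,0) → 46.8821 31.6183 13.7613 0.0000 0.0000 0.0000 0.0000 0.0000
k=6: j=0 S=97.1806 intr=39.5494 cont=38.2865 V=39.5494[EX]; j=1 S=113.6902 intr=23.0398 cont=21.7770 V=23.0398[EX]; j=2 S=133.0045 intr=3.7255 cont=6.2751 V=6.2751[hold]; j=3 S=155.6000 intr=0.0000 cont=0.0000 V=0.0000[hold]; j=4 S=182.0342 intr=0.0000 cont=0.0000 V=0.0000[hold]; j=5 S=212.9592 intr=0.0000 cont=0.0000 V=0.0000[hold]; j=6 S=249.1378 intr=0.0000 cont=0.0000 V=0.0000[hold]  S*(6)=113.6902
k=5: j=0 S=105.1117 intr=31.6183 cont=30.3554 V=31.6183[EX]; j=1 S=122.9687 intr=13.7613 cont=13.8619 V=13.8619[hold]; j=2 S=143.8593 intr=0.0000 cont=2.8615 V=2.8615[hold]; j=3 S=168.2989 intr=0.0000 cont=0.0000 V=0.0000[hold]; j=4 S=196.8904 intr=0.0000 cont=0.0000 V=0.0000[hold]; j=5 S=230.3393 intr=0.0000 cont=0.0000 V=0.0000[hold]  S*(5)=105.1117
k=4: j=0 S=113.6902 intr=23.0398 cont=21.8307 V=23.0398[EX]; j=1 S=133.0045 intr=3.7255 cont=7.8512 V=7.8512[hold]; j=2 S=155.6000 intr=0.0000 cont=1.3048 V=1.3048[hold]; j=3 S=182.0342 intr=0.0000 cont=0.0000 V=0.0000[hold]; j=4 S=212.9592 intr=0.0000 cont=0.0000 V=0.0000[hold]  S*(4)=113.6902
k=3: j=0 S=122.9687 intr=13.7613 cont=14.7047 V=14.7047[hold]; j=1 S=143.8593 intr=0.0000 cont=4.2779 V=4.2779[hold]; j=2 S=168.2989 intr=0.0000 cont=0.5950 V=0.5950[hold]; j=3 S=196.8904 intr=0.0000 cont=0.0000 V=0.0000[hold]  S*(3)=-
k=2: j=0 S=133.0045 intr=3.7255 cont=8.9930 V=8.9930[hold]; j=1 S=155.6000 intr=0.0000 cont=2.2689 V=2.2689[hold]; j=2 S=182.0342 intr=0.0000 cont=0.2713 V=0.2713[hold]  S*(2)=-
k=1: j=0 S=143.8593 intr=0.0000 cont=5.3141 V=5.3141[hold]; j=1 S=168.2989 intr=0.0000 cont=1.1797 V=1.1797[hold]  S*(1)=-
k=0: j=0 S=155.6000 intr=0.0000 cont=3.0541 V=3.0541[hold]  S*(0)=-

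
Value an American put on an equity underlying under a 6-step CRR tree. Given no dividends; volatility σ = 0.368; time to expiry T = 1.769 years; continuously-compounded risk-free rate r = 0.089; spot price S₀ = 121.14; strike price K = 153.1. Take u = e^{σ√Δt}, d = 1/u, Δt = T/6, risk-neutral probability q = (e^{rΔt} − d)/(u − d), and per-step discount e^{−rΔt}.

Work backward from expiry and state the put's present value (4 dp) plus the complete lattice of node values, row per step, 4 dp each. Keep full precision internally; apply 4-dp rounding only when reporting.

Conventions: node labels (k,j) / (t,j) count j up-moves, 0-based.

price = 36.3934
tree:
36.3934
53.9010 21.8654
71.8680 35.0042 10.6822
86.5808 53.9010 19.1031 3.3431
98.6288 71.8680 32.9701 7.0953 0.0000
108.4947 86.5808 53.9010 15.0587 0.0000 0.0000
116.5736 98.6288 71.8680 31.9600 0.0000 0.0000 0.0000

Δt=0.29483  u=1.22118  d=0.81888  q=0.51630  discount=0.97410
step 6 (expiry): payoffs max(K−S,0) = 116.5736 98.6288 71.8680 31.9600 0.0000 0.0000 0.0000
k=5: (k=5,j=0): S=44.6053, K−S=108.4947, hold=104.5295 ⇒ V=108.4947 exercise | (k=5,j=1): S=66.5192, K−S=86.5808, hold=82.6157 ⇒ V=86.5808 exercise | (k=5,j=2): S=99.1990, K−S=53.9010, hold=49.9359 ⇒ V=53.9010 exercise | (k=5,j=3): S=147.9339, K−S=5.1661, hold=15.0587 ⇒ V=15.0587 continue | (k=5,j=4): S=220.6114, K−S=0.0000, hold=0.0000 ⇒ V=0.0000 continue | (k=5,j=5): S=328.9943, K−S=0.0000, hold=0.0000 ⇒ V=0.0000 continue
k=4: (k=4,j=0): S=54.4712, K−S=98.6288, hold=94.6637 ⇒ V=98.6288 exercise | (k=4,j=1): S=81.2320, K−S=71.8680, hold=67.9029 ⇒ V=71.8680 exercise | (k=4,j=2): S=121.1400, K−S=31.9600, hold=32.9701 ⇒ V=32.9701 continue | (k=4,j=3): S=180.6541, K−S=0.0000, hold=7.0953 ⇒ V=7.0953 continue | (k=4,j=4): S=269.4066, K−S=0.0000, hold=0.0000 ⇒ V=0.0000 continue
k=3: (k=3,j=0): S=66.5192, K−S=86.5808, hold=82.6157 ⇒ V=86.5808 exercise | (k=3,j=1): S=99.1990, K−S=53.9010, hold=50.4439 ⇒ V=53.9010 exercise | (k=3,j=2): S=147.9339, K−S=5.1661, hold=19.1031 ⇒ V=19.1031 continue | (k=3,j=3): S=220.6114, K−S=0.0000, hold=3.3431 ⇒ V=3.3431 continue
k=2: (k=2,j=0): S=81.2320, K−S=71.8680, hold=67.9029 ⇒ V=71.8680 exercise | (k=2,j=1): S=121.1400, K−S=31.9600, hold=35.0042 ⇒ V=35.0042 continue | (k=2,j=2): S=180.6541, K−S=0.0000, hold=10.6822 ⇒ V=10.6822 continue
k=1: (k=1,j=0): S=99.1990, K−S=53.9010, hold=51.4668 ⇒ V=53.9010 exercise | (k=1,j=1): S=147.9339, K−S=5.1661, hold=21.8654 ⇒ V=21.8654 continue
k=0: (k=0,j=0): S=121.1400, K−S=31.9600, hold=36.3934 ⇒ V=36.3934 continue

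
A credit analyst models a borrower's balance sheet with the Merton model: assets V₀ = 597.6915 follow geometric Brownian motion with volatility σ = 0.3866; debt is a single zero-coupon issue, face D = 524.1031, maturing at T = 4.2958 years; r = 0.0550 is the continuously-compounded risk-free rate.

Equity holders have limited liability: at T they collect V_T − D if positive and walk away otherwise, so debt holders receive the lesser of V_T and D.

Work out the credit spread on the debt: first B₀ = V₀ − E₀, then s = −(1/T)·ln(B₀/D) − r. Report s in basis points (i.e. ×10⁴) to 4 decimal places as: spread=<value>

spread=505.2097

With assets at 597.6915 and a single debt payment of 524.1031 at 4.2958 years:
d₁ = [ln(V₀/D) + (r + σ²/2)T] / (σ√T)
   = [ln(597.6915/524.1031) + (0.0550 + 0.5·0.3866²)·4.2958] / (0.3866·√4.2958)
   = [0.131386 + 0.557293] / 0.801279 = 0.859475
d₂ = d₁ − σ√T = 0.859475 − 0.801279 = 0.058196
N(d₁) = 0.804961,  N(d₂) = 0.523204,  e^(−rT) = 0.789568
E₀ = V₀·N(d₁) − D·e^(−rT)·N(d₂)
   = 597.6915·0.804961 − 524.1031·0.789568·0.523204 = 264.608585
B₀ = V₀ − E₀ = 597.6915 − 264.608585 = 333.082915
spread = −(1/T)·ln(B₀/D) − r = −(1/4.2958)·ln(333.082915/524.1031) − 0.0550 = 0.05052097
in basis points: 0.05052097 × 10⁴ = 505.2097 bp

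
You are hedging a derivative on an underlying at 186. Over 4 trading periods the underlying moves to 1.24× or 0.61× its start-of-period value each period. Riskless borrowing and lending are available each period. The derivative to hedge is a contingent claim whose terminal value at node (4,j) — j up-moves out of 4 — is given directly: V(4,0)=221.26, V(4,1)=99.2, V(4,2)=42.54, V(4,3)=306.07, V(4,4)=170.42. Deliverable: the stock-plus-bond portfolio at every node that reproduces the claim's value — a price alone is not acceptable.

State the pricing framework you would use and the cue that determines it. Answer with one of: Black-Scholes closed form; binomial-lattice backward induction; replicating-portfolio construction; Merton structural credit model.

Key observation: since the answer must list Δ and B at each node of the 1.24/0.61 lattice on 186, the replicating-portfolio method — solving the two-state system at every node — is the one that applies.

framework: replicating-portfolio construction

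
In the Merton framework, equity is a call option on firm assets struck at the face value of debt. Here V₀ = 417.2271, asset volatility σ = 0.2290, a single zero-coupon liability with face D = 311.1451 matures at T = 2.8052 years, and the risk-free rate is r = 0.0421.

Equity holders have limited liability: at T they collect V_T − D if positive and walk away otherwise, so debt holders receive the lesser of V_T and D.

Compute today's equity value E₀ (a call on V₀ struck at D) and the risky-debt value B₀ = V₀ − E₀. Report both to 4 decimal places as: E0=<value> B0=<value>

E0=150.0593 B0=267.1678

With assets at 417.2271 and a single debt payment of 311.1451 at 2.8052 years:
d₁ = [ln(V₀/D) + (r + σ²/2)T] / (σ√T)
   = [ln(417.2271/311.1451) + (0.0421 + 0.5·0.2290²)·2.8052] / (0.2290·√2.8052)
   = [0.293371 + 0.191653] / 0.383546 = 1.264579
d₂ = d₁ − σ√T = 1.264579 − 0.383546 = 0.881033
N(d₁) = 0.896989,  N(d₂) = 0.810850,  e^(−rT) = 0.888608
E₀ = V₀·N(d₁) − D·e^(−rT)·N(d₂)
   = 417.2271·0.896989 − 311.1451·0.888608·0.810850 = 150.059320
B₀ = V₀ − E₀ = 417.2271 − 150.059320 = 267.167780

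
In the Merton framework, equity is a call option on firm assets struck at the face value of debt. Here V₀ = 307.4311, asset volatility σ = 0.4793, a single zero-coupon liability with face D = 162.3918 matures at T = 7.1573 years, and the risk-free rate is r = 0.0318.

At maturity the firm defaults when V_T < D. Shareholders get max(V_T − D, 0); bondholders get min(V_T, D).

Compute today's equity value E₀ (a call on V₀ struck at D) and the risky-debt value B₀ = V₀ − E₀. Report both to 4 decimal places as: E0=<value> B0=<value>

E0=212.0984 B0=95.3327

Equity is a call on the firm's assets struck at D = 162.3918:
d₁ = [ln(V₀/D) + (r + σ²/2)T] / (σ√T)
   = [ln(307.4311/162.3918) + (0.0318 + 0.5·0.4793²)·7.1573] / (0.4793·√7.1573)
   = [0.638239 + 1.049720] / 1.282278 = 1.316376
d₂ = d₁ − σ√T = 1.316376 − 1.282278 = 0.034098
N(d₁) = 0.905976,  N(d₂) = 0.513601,  e^(−rT) = 0.796441
E₀ = V₀·N(d₁) − D·e^(−rT)·N(d₂)
   = 307.4311·0.905976 − 162.3918·0.796441·0.513601 = 212.098418
B₀ = V₀ − E₀ = 307.4311 − 212.098418 = 95.332682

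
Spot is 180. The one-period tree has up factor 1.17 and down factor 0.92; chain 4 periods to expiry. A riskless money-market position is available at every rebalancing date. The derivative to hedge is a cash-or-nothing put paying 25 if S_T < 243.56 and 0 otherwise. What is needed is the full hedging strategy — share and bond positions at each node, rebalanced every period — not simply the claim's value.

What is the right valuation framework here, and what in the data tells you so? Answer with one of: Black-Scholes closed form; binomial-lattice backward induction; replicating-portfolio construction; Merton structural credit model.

framework: replicating-portfolio construction

Key observation: since the answer must list Δ and B at each node of the 1.17/0.92 lattice on 180, the replicating-portfolio method — solving the two-state system at every node — is the one that applies.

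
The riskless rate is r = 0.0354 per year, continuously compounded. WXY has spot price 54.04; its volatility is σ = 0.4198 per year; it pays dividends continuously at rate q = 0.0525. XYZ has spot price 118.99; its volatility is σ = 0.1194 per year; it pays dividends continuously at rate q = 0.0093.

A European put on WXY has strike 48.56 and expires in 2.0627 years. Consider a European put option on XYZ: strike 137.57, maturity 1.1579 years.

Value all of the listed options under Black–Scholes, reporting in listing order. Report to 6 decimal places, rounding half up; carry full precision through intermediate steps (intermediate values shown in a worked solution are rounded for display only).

price(WXY put K=48.56) = 9.491987
price(XYZ put K=137.57) = 15.953750

[WXY put K=48.56]
σ√T = 0.4198·√2.0627 = 0.602921
d₁ = (ln(S/K) + (r−q+σ²/2)T) / (σ√T) = (ln(54.04/48.56) + (0.0354−0.0525+0.4198²/2)·2.0627) / 0.602921 = (0.106924 + 0.146485) / 0.602921 = 0.420302
d₂ = d₁ − σ√T = 0.420302 − 0.602921 = -0.182619
e^{−rT} = 0.929583
e^{−qT} = 0.897366
N(−d₁) = 0.337132,  N(−d₂) = 0.572451
price = K·e^{−rT}·N(−d₂) − S·e^{−qT}·N(−d₁) = 25.840762 − 16.348775 = 9.491987
[XYZ put K=137.57]
σ√T = 0.1194·√1.1579 = 0.128481
d₁ = (ln(S/K) + (r−q+σ²/2)T) / (σ√T) = (ln(118.99/137.57) + (0.0354−0.0093+0.1194²/2)·1.1579) / 0.128481 = (-0.145093 + 0.038475) / 0.128481 = -0.829837
d₂ = d₁ − σ√T = -0.829837 − 0.128481 = -0.958318
e^{−rT} = 0.959839
e^{−qT} = 0.989289
N(−d₁) = 0.796685,  N(−d₂) = 0.831049
price = K·e^{−rT}·N(−d₂) − S·e^{−qT}·N(−d₁) = 109.735893 − 93.782143 = 15.953750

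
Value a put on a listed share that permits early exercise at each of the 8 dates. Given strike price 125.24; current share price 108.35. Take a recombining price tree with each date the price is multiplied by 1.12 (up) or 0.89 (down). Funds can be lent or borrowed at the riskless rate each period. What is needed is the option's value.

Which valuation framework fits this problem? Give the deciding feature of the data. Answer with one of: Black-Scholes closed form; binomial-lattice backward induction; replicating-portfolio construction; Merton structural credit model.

framework: binomial-lattice backward induction

Key observation: the defining feature is the embedded early-exercise option across 8 discrete dates on the spot-108.35 tree; pricing the strike-125.24 put means working backward with an exercise test at every node.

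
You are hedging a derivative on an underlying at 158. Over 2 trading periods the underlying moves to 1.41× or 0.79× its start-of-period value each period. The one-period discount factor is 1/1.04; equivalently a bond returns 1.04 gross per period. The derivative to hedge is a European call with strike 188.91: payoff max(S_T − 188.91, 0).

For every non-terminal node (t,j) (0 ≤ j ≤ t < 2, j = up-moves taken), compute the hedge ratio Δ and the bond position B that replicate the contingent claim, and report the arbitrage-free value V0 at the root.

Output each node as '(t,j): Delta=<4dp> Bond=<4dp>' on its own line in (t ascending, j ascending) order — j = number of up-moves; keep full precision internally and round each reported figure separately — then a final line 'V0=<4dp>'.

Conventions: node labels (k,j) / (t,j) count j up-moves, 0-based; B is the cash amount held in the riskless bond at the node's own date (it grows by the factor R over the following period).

(0,0): Delta=0.4956 Bond=-59.4779
(1,0): Delta=0.0000 Bond=0.0000
(1,1): Delta=0.9065 Bond=-153.4053
V0=18.8221

The replicating-portfolio and risk-neutral prices coincide; use p* = (1.04−0.79)/(1.41−0.79) = 0.4032 for the latter.
Expiry values: V(2,0)=0.0000, V(2,1)=0.0000, V(2,2)=125.2098
Node (1,0) S=124.8200: V=(p*·0.0000+(1−p*)·0.0000)/1.04=0.0000; Δ=(0.0000−0.0000)/(175.9962−98.6078)=0.0000; B=V−Δ·S=0.0000
Node (1,1) S=222.7800: V=(p*·125.2098+(1−p*)·0.0000)/1.04=48.5460; Δ=(125.2098−0.0000)/(314.1198−175.9962)=0.9065; B=V−Δ·S=-153.4053
Node (0,0) S=158.0000: V=(p*·48.5460+(1−p*)·0.0000)/1.04=18.8221; Δ=(48.5460−0.0000)/(222.7800−124.8200)=0.4956; B=V−Δ·S=-59.4779
As a check, the time-0 holding Δ(0,0)·S0 + B(0,0) comes to 18.8221 — exactly V0.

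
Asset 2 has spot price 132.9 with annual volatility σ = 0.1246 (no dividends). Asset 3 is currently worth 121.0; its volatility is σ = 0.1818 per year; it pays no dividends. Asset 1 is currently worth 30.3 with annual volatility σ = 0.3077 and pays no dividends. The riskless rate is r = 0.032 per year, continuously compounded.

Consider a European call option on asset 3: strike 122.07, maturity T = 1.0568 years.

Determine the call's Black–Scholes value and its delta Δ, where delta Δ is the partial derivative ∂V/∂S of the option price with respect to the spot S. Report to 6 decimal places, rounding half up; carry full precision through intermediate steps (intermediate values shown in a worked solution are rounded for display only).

σ√T = 0.1818·√1.0568 = 0.186892
d₁ = (ln(S/K) + (r+σ²/2)T) / (σ√T) = (ln(121.0/122.07) + (0.032+0.1818²/2)·1.0568) / 0.186892 = (-0.008804 + 0.051282) / 0.186892 = 0.227285
d₂ = d₁ − σ√T = 0.227285 − 0.186892 = 0.040394
e^{−rT} = 0.966748
N(d₁) = 0.589899,  N(d₂) = 0.516110
Call price V = S·N(d₁) − K·e^{−rT}·N(d₂) = 71.377787 − 60.906645 = 10.471142
Δ = N(d₁) = 0.589899

price = 10.471142
Δ = 0.589899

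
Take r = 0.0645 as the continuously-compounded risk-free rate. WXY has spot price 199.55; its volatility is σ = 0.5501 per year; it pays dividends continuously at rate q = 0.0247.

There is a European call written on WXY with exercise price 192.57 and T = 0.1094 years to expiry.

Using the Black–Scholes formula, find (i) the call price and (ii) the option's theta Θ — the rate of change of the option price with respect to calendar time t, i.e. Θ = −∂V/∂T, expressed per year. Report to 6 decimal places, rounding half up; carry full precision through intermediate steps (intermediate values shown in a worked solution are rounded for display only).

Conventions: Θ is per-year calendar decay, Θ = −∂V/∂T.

σ√T = 0.5501·√0.1094 = 0.181949
d₁ = (ln(S/K) + (r−q+σ²/2)T) / (σ√T) = (ln(199.55/192.57) + (0.0645−0.0247+0.5501²/2)·0.1094) / 0.181949 = (0.035605 + 0.020907) / 0.181949 = 0.310592
d₂ = d₁ − σ√T = 0.310592 − 0.181949 = 0.128643
e^{−rT} = 0.992969
e^{−qT} = 0.997301
N(d₁) = 0.621945,  N(d₂) = 0.551180
Call price V = S·e^{−qT}·N(d₁) − K·e^{−rT}·N(d₂) = 123.774135 − 105.394378 = 18.379757
φ(d₁) = (1/√(2π))·e^{−d₁²/2} = 0.380157
Θ = −S·e^{−qT}·φ(d₁)·σ/(2√T) + q·S·e^{−qT}·N(d₁) − r·K·e^{−rT}·N(d₂) = −62.913466 + 3.057221 − 6.797937 = -66.654182

price = 18.379757
Θ = -66.654182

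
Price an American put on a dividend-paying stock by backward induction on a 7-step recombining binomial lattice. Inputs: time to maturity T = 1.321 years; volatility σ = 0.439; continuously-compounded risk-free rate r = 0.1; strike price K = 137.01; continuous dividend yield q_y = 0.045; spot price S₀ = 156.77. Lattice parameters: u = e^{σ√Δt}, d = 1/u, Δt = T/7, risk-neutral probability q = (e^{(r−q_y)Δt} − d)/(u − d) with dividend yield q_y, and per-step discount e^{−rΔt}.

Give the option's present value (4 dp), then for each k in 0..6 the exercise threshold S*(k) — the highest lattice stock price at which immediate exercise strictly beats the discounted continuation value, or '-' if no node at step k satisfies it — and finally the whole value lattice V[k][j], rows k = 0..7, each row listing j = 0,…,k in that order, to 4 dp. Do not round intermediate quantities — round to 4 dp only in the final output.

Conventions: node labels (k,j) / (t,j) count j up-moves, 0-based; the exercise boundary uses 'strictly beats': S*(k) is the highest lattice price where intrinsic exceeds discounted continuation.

Δt=0.18871  u=1.21010  d=0.82637  q=0.47966  discount=0.98131
step 7 (expiry): payoffs max(K−S,0) = 95.7526 76.5946 48.5405 7.4593 0.0000 0.0000 0.0000 0.0000
step 6: (k=6,j=0): S=49.9258, K−S=87.0842, hold=84.9451 ⇒ V=87.0842 exercise | (k=6,j=1): S=73.1090, K−S=63.9010, hold=61.9579 ⇒ V=63.9010 exercise | (k=6,j=2): S=107.0574, K−S=29.9526, hold=28.2965 ⇒ V=29.9526 exercise | (k=6,j=3): S=156.7700, K−S=0.0000, hold=3.8088 ⇒ V=3.8088 continue | (k=6,j=4): S=229.5668, K−S=0.0000, hold=0.0000 ⇒ V=0.0000 continue | (k=6,j=5): S=336.1671, K−S=0.0000, hold=0.0000 ⇒ V=0.0000 continue | (k=6,j=6): S=492.2676, K−S=0.0000, hold=0.0000 ⇒ V=0.0000 continue  boundary S*=107.0574
step 5: (k=5,j=0): S=60.4154, K−S=76.5946, hold=74.5441 ⇒ V=76.5946 exercise | (k=5,j=1): S=88.4695, K−S=48.5405, hold=46.7272 ⇒ V=48.5405 exercise | (k=5,j=2): S=129.5507, K−S=7.4593, hold=17.0870 ⇒ V=17.0870 continue | (k=5,j=3): S=189.7082, K−S=0.0000, hold=1.9448 ⇒ V=1.9448 continue | (k=5,j=4): S=277.7999, K−S=0.0000, hold=0.0000 ⇒ V=0.0000 continue | (k=5,j=5): S=406.7974, K−S=0.0000, hold=0.0000 ⇒ V=0.0000 continue  boundary S*=88.4695
step 4: (k=4,j=0): S=73.1090, K−S=63.9010, hold=61.9579 ⇒ V=63.9010 exercise | (k=4,j=1): S=107.0574, K−S=29.9526, hold=32.8282 ⇒ V=32.8282 continue | (k=4,j=2): S=156.7700, K−S=0.0000, hold=9.6403 ⇒ V=9.6403 continue | (k=4,j=3): S=229.5668, K−S=0.0000, hold=0.9931 ⇒ V=0.9931 continue | (k=4,j=4): S=336.1671, K−S=0.0000, hold=0.0000 ⇒ V=0.0000 continue  boundary S*=73.1090
step 3: (k=3,j=0): S=88.4695, K−S=48.5405, hold=48.0808 ⇒ V=48.5405 exercise | (k=3,j=1): S=129.5507, K−S=7.4593, hold=21.3002 ⇒ V=21.3002 continue | (k=3,j=2): S=189.7082, K−S=0.0000, hold=5.3899 ⇒ V=5.3899 continue | (k=3,j=3): S=277.7999, K−S=0.0000, hold=0.5071 ⇒ V=0.5071 continue  boundary S*=88.4695
step 2: (k=2,j=0): S=107.0574, K−S=29.9526, hold=34.8113 ⇒ V=34.8113 continue | (k=2,j=1): S=156.7700, K−S=0.0000, hold=13.4132 ⇒ V=13.4132 continue | (k=2,j=2): S=229.5668, K−S=0.0000, hold=2.9909 ⇒ V=2.9909 continue  boundary S*=-
step 1: (k=1,j=0): S=129.5507, K−S=7.4593, hold=24.0887 ⇒ V=24.0887 continue | (k=1,j=1): S=189.7082, K−S=0.0000, hold=8.2568 ⇒ V=8.2568 continue  boundary S*=-
step 0: (k=0,j=0): S=156.7700, K−S=0.0000, hold=16.1864 ⇒ V=16.1864 continue  boundary S*=-

price = 16.1864
boundary = - - - 88.4695 73.1090 88.4695 107.0574
tree:
16.1864
24.0887 8.2568
34.8113 13.4132 2.9909
48.5405 21.3002 5.3899 0.5071
63.9010 32.8282 9.6403 0.9931 0.0000
76.5946 48.5405 17.0870 1.9448 0.0000 0.0000
87.0842 63.9010 29.9526 3.8088 0.0000 0.0000 0.0000
95.7526 76.5946 48.5405 7.4593 0.0000 0.0000 0.0000 0.0000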